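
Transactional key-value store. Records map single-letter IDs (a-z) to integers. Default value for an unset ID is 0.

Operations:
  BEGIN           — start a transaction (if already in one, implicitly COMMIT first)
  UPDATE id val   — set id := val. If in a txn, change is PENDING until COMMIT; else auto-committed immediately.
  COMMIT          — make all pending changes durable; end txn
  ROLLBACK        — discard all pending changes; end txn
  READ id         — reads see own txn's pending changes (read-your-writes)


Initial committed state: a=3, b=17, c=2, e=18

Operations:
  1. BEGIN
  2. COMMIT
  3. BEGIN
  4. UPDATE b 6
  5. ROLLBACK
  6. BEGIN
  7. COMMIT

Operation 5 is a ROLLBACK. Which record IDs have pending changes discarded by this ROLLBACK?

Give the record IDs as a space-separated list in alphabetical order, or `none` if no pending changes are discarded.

Answer: b

Derivation:
Initial committed: {a=3, b=17, c=2, e=18}
Op 1: BEGIN: in_txn=True, pending={}
Op 2: COMMIT: merged [] into committed; committed now {a=3, b=17, c=2, e=18}
Op 3: BEGIN: in_txn=True, pending={}
Op 4: UPDATE b=6 (pending; pending now {b=6})
Op 5: ROLLBACK: discarded pending ['b']; in_txn=False
Op 6: BEGIN: in_txn=True, pending={}
Op 7: COMMIT: merged [] into committed; committed now {a=3, b=17, c=2, e=18}
ROLLBACK at op 5 discards: ['b']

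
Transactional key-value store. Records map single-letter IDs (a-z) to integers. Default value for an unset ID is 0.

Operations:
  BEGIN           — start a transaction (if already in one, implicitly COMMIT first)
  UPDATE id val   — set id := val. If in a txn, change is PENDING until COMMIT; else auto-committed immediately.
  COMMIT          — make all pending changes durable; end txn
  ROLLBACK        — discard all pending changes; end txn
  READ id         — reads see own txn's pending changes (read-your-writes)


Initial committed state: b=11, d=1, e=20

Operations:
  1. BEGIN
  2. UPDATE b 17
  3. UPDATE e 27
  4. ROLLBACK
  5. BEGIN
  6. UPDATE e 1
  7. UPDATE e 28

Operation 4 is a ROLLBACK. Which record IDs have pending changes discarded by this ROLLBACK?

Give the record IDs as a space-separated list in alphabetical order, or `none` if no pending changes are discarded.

Initial committed: {b=11, d=1, e=20}
Op 1: BEGIN: in_txn=True, pending={}
Op 2: UPDATE b=17 (pending; pending now {b=17})
Op 3: UPDATE e=27 (pending; pending now {b=17, e=27})
Op 4: ROLLBACK: discarded pending ['b', 'e']; in_txn=False
Op 5: BEGIN: in_txn=True, pending={}
Op 6: UPDATE e=1 (pending; pending now {e=1})
Op 7: UPDATE e=28 (pending; pending now {e=28})
ROLLBACK at op 4 discards: ['b', 'e']

Answer: b e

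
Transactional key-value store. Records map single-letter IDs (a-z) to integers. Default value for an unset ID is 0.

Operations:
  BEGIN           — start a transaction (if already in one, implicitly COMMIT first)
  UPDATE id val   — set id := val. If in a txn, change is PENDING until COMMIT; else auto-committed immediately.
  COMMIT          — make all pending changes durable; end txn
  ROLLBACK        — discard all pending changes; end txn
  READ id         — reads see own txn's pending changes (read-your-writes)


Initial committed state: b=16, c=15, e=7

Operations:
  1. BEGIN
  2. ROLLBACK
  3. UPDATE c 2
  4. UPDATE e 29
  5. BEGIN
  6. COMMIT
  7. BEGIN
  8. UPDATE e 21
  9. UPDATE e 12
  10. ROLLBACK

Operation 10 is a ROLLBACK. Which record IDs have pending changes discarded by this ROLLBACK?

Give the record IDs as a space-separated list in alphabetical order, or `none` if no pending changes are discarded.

Answer: e

Derivation:
Initial committed: {b=16, c=15, e=7}
Op 1: BEGIN: in_txn=True, pending={}
Op 2: ROLLBACK: discarded pending []; in_txn=False
Op 3: UPDATE c=2 (auto-commit; committed c=2)
Op 4: UPDATE e=29 (auto-commit; committed e=29)
Op 5: BEGIN: in_txn=True, pending={}
Op 6: COMMIT: merged [] into committed; committed now {b=16, c=2, e=29}
Op 7: BEGIN: in_txn=True, pending={}
Op 8: UPDATE e=21 (pending; pending now {e=21})
Op 9: UPDATE e=12 (pending; pending now {e=12})
Op 10: ROLLBACK: discarded pending ['e']; in_txn=False
ROLLBACK at op 10 discards: ['e']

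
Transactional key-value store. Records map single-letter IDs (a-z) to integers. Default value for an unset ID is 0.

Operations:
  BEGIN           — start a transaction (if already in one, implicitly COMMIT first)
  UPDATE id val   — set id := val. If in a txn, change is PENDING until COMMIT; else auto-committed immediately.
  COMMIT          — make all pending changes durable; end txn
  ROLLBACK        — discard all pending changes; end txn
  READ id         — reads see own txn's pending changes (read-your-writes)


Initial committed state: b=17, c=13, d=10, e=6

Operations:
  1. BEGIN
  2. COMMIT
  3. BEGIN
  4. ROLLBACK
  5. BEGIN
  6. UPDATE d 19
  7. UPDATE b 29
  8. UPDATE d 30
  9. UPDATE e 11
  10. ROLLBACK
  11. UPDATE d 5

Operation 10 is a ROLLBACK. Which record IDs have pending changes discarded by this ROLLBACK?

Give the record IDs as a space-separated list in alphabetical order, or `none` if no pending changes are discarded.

Initial committed: {b=17, c=13, d=10, e=6}
Op 1: BEGIN: in_txn=True, pending={}
Op 2: COMMIT: merged [] into committed; committed now {b=17, c=13, d=10, e=6}
Op 3: BEGIN: in_txn=True, pending={}
Op 4: ROLLBACK: discarded pending []; in_txn=False
Op 5: BEGIN: in_txn=True, pending={}
Op 6: UPDATE d=19 (pending; pending now {d=19})
Op 7: UPDATE b=29 (pending; pending now {b=29, d=19})
Op 8: UPDATE d=30 (pending; pending now {b=29, d=30})
Op 9: UPDATE e=11 (pending; pending now {b=29, d=30, e=11})
Op 10: ROLLBACK: discarded pending ['b', 'd', 'e']; in_txn=False
Op 11: UPDATE d=5 (auto-commit; committed d=5)
ROLLBACK at op 10 discards: ['b', 'd', 'e']

Answer: b d e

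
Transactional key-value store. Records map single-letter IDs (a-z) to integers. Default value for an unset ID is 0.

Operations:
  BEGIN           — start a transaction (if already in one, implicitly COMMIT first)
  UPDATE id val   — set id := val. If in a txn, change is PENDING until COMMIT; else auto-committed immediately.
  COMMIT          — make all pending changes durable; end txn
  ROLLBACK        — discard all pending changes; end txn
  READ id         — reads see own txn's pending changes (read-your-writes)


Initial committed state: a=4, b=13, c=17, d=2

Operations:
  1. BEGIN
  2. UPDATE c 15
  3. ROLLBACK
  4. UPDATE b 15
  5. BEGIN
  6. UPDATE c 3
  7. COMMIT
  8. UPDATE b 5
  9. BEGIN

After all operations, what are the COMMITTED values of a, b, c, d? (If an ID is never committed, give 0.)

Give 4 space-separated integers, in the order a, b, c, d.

Initial committed: {a=4, b=13, c=17, d=2}
Op 1: BEGIN: in_txn=True, pending={}
Op 2: UPDATE c=15 (pending; pending now {c=15})
Op 3: ROLLBACK: discarded pending ['c']; in_txn=False
Op 4: UPDATE b=15 (auto-commit; committed b=15)
Op 5: BEGIN: in_txn=True, pending={}
Op 6: UPDATE c=3 (pending; pending now {c=3})
Op 7: COMMIT: merged ['c'] into committed; committed now {a=4, b=15, c=3, d=2}
Op 8: UPDATE b=5 (auto-commit; committed b=5)
Op 9: BEGIN: in_txn=True, pending={}
Final committed: {a=4, b=5, c=3, d=2}

Answer: 4 5 3 2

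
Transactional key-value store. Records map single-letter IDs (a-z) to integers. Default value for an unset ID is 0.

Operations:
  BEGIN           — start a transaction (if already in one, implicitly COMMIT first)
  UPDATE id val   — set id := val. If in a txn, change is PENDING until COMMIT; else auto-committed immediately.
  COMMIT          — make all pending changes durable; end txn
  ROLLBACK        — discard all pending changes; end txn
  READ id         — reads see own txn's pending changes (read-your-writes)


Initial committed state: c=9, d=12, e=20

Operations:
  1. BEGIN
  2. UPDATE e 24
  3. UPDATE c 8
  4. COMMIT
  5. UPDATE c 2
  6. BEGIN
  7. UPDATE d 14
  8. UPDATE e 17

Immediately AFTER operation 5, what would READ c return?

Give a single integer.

Initial committed: {c=9, d=12, e=20}
Op 1: BEGIN: in_txn=True, pending={}
Op 2: UPDATE e=24 (pending; pending now {e=24})
Op 3: UPDATE c=8 (pending; pending now {c=8, e=24})
Op 4: COMMIT: merged ['c', 'e'] into committed; committed now {c=8, d=12, e=24}
Op 5: UPDATE c=2 (auto-commit; committed c=2)
After op 5: visible(c) = 2 (pending={}, committed={c=2, d=12, e=24})

Answer: 2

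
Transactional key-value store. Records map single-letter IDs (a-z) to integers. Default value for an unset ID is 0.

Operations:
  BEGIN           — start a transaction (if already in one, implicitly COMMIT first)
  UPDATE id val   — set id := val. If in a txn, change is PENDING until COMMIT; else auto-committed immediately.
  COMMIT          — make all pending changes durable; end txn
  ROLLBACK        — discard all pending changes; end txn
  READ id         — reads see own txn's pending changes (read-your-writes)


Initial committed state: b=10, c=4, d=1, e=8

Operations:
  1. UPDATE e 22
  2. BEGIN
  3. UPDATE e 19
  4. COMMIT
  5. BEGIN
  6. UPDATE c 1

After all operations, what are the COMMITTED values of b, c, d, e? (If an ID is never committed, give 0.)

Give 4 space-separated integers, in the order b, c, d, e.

Initial committed: {b=10, c=4, d=1, e=8}
Op 1: UPDATE e=22 (auto-commit; committed e=22)
Op 2: BEGIN: in_txn=True, pending={}
Op 3: UPDATE e=19 (pending; pending now {e=19})
Op 4: COMMIT: merged ['e'] into committed; committed now {b=10, c=4, d=1, e=19}
Op 5: BEGIN: in_txn=True, pending={}
Op 6: UPDATE c=1 (pending; pending now {c=1})
Final committed: {b=10, c=4, d=1, e=19}

Answer: 10 4 1 19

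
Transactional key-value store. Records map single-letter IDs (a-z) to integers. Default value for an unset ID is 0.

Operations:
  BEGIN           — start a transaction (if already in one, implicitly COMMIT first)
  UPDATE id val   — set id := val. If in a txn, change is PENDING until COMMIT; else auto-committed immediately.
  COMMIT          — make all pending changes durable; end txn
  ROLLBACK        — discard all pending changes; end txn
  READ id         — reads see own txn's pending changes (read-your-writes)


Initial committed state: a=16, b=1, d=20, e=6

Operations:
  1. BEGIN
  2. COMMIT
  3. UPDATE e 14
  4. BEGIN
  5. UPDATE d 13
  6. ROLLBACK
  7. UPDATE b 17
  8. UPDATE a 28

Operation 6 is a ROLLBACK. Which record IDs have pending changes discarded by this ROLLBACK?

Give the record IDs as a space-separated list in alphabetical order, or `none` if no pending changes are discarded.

Initial committed: {a=16, b=1, d=20, e=6}
Op 1: BEGIN: in_txn=True, pending={}
Op 2: COMMIT: merged [] into committed; committed now {a=16, b=1, d=20, e=6}
Op 3: UPDATE e=14 (auto-commit; committed e=14)
Op 4: BEGIN: in_txn=True, pending={}
Op 5: UPDATE d=13 (pending; pending now {d=13})
Op 6: ROLLBACK: discarded pending ['d']; in_txn=False
Op 7: UPDATE b=17 (auto-commit; committed b=17)
Op 8: UPDATE a=28 (auto-commit; committed a=28)
ROLLBACK at op 6 discards: ['d']

Answer: d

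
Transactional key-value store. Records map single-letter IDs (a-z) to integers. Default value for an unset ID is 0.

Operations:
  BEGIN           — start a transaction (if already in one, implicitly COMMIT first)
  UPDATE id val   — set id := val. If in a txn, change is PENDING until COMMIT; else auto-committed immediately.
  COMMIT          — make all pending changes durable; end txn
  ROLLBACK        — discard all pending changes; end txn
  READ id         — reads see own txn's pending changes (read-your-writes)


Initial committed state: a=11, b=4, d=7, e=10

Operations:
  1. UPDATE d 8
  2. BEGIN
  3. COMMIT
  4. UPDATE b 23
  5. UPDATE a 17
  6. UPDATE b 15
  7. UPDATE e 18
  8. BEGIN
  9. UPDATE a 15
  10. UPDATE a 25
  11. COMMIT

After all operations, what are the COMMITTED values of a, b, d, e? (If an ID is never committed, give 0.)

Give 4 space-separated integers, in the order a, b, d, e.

Answer: 25 15 8 18

Derivation:
Initial committed: {a=11, b=4, d=7, e=10}
Op 1: UPDATE d=8 (auto-commit; committed d=8)
Op 2: BEGIN: in_txn=True, pending={}
Op 3: COMMIT: merged [] into committed; committed now {a=11, b=4, d=8, e=10}
Op 4: UPDATE b=23 (auto-commit; committed b=23)
Op 5: UPDATE a=17 (auto-commit; committed a=17)
Op 6: UPDATE b=15 (auto-commit; committed b=15)
Op 7: UPDATE e=18 (auto-commit; committed e=18)
Op 8: BEGIN: in_txn=True, pending={}
Op 9: UPDATE a=15 (pending; pending now {a=15})
Op 10: UPDATE a=25 (pending; pending now {a=25})
Op 11: COMMIT: merged ['a'] into committed; committed now {a=25, b=15, d=8, e=18}
Final committed: {a=25, b=15, d=8, e=18}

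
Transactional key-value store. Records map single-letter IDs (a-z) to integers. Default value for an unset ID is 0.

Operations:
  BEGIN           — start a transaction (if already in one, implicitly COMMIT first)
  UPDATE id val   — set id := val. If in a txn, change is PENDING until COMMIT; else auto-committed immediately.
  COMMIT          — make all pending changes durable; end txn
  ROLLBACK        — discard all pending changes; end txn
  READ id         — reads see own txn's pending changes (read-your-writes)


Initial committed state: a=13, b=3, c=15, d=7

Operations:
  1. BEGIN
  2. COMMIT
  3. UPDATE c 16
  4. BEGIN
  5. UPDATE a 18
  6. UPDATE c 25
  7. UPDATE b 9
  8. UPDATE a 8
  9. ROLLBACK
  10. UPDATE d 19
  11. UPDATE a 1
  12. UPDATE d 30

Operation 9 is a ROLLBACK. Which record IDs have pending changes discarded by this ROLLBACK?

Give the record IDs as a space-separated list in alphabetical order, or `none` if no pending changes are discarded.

Answer: a b c

Derivation:
Initial committed: {a=13, b=3, c=15, d=7}
Op 1: BEGIN: in_txn=True, pending={}
Op 2: COMMIT: merged [] into committed; committed now {a=13, b=3, c=15, d=7}
Op 3: UPDATE c=16 (auto-commit; committed c=16)
Op 4: BEGIN: in_txn=True, pending={}
Op 5: UPDATE a=18 (pending; pending now {a=18})
Op 6: UPDATE c=25 (pending; pending now {a=18, c=25})
Op 7: UPDATE b=9 (pending; pending now {a=18, b=9, c=25})
Op 8: UPDATE a=8 (pending; pending now {a=8, b=9, c=25})
Op 9: ROLLBACK: discarded pending ['a', 'b', 'c']; in_txn=False
Op 10: UPDATE d=19 (auto-commit; committed d=19)
Op 11: UPDATE a=1 (auto-commit; committed a=1)
Op 12: UPDATE d=30 (auto-commit; committed d=30)
ROLLBACK at op 9 discards: ['a', 'b', 'c']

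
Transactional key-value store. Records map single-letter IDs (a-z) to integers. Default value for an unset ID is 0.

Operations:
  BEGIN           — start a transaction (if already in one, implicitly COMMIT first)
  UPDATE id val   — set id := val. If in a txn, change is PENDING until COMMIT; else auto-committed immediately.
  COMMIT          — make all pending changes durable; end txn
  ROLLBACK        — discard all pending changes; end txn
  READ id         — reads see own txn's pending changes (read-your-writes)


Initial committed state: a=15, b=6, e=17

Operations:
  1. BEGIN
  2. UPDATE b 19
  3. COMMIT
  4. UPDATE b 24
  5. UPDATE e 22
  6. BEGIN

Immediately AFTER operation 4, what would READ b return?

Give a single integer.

Initial committed: {a=15, b=6, e=17}
Op 1: BEGIN: in_txn=True, pending={}
Op 2: UPDATE b=19 (pending; pending now {b=19})
Op 3: COMMIT: merged ['b'] into committed; committed now {a=15, b=19, e=17}
Op 4: UPDATE b=24 (auto-commit; committed b=24)
After op 4: visible(b) = 24 (pending={}, committed={a=15, b=24, e=17})

Answer: 24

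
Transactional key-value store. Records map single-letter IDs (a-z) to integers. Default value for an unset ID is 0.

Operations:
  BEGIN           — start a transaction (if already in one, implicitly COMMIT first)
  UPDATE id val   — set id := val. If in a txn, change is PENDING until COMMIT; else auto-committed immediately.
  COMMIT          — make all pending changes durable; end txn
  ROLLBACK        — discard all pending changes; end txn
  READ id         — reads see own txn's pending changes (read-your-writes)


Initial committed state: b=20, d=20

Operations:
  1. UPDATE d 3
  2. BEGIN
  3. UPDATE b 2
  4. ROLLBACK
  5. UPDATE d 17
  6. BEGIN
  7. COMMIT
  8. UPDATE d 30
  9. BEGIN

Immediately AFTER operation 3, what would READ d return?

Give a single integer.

Initial committed: {b=20, d=20}
Op 1: UPDATE d=3 (auto-commit; committed d=3)
Op 2: BEGIN: in_txn=True, pending={}
Op 3: UPDATE b=2 (pending; pending now {b=2})
After op 3: visible(d) = 3 (pending={b=2}, committed={b=20, d=3})

Answer: 3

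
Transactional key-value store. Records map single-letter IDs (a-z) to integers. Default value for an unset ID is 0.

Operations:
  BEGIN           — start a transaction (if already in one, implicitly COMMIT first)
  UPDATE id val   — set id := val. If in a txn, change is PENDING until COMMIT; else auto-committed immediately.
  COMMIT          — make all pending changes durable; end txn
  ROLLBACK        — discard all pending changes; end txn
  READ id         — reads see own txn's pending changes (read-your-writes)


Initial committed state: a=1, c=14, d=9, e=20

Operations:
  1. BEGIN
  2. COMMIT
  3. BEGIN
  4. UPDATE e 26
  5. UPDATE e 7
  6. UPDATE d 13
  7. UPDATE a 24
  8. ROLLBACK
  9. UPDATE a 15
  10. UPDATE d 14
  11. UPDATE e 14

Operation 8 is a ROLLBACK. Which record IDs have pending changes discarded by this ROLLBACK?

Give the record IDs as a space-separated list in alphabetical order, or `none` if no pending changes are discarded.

Answer: a d e

Derivation:
Initial committed: {a=1, c=14, d=9, e=20}
Op 1: BEGIN: in_txn=True, pending={}
Op 2: COMMIT: merged [] into committed; committed now {a=1, c=14, d=9, e=20}
Op 3: BEGIN: in_txn=True, pending={}
Op 4: UPDATE e=26 (pending; pending now {e=26})
Op 5: UPDATE e=7 (pending; pending now {e=7})
Op 6: UPDATE d=13 (pending; pending now {d=13, e=7})
Op 7: UPDATE a=24 (pending; pending now {a=24, d=13, e=7})
Op 8: ROLLBACK: discarded pending ['a', 'd', 'e']; in_txn=False
Op 9: UPDATE a=15 (auto-commit; committed a=15)
Op 10: UPDATE d=14 (auto-commit; committed d=14)
Op 11: UPDATE e=14 (auto-commit; committed e=14)
ROLLBACK at op 8 discards: ['a', 'd', 'e']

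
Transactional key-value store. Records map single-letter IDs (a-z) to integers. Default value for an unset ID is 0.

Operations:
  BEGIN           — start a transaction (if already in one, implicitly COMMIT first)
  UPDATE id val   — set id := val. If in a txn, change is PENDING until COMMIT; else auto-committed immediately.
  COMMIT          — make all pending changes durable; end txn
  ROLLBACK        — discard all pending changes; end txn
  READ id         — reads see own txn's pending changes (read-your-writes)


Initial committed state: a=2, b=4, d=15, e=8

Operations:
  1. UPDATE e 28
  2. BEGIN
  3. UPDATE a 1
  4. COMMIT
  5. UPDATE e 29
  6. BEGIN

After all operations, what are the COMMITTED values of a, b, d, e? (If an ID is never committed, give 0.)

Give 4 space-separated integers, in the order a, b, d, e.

Initial committed: {a=2, b=4, d=15, e=8}
Op 1: UPDATE e=28 (auto-commit; committed e=28)
Op 2: BEGIN: in_txn=True, pending={}
Op 3: UPDATE a=1 (pending; pending now {a=1})
Op 4: COMMIT: merged ['a'] into committed; committed now {a=1, b=4, d=15, e=28}
Op 5: UPDATE e=29 (auto-commit; committed e=29)
Op 6: BEGIN: in_txn=True, pending={}
Final committed: {a=1, b=4, d=15, e=29}

Answer: 1 4 15 29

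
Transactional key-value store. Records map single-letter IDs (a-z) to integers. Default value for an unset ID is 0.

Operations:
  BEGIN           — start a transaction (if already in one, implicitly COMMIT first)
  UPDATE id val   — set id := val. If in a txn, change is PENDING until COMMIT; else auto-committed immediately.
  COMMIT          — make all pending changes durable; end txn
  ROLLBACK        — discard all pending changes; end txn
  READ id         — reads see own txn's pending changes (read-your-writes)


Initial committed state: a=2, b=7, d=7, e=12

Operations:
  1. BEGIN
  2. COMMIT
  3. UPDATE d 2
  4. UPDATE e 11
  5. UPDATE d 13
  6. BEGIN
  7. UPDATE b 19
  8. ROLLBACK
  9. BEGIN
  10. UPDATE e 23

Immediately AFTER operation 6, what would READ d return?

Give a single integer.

Initial committed: {a=2, b=7, d=7, e=12}
Op 1: BEGIN: in_txn=True, pending={}
Op 2: COMMIT: merged [] into committed; committed now {a=2, b=7, d=7, e=12}
Op 3: UPDATE d=2 (auto-commit; committed d=2)
Op 4: UPDATE e=11 (auto-commit; committed e=11)
Op 5: UPDATE d=13 (auto-commit; committed d=13)
Op 6: BEGIN: in_txn=True, pending={}
After op 6: visible(d) = 13 (pending={}, committed={a=2, b=7, d=13, e=11})

Answer: 13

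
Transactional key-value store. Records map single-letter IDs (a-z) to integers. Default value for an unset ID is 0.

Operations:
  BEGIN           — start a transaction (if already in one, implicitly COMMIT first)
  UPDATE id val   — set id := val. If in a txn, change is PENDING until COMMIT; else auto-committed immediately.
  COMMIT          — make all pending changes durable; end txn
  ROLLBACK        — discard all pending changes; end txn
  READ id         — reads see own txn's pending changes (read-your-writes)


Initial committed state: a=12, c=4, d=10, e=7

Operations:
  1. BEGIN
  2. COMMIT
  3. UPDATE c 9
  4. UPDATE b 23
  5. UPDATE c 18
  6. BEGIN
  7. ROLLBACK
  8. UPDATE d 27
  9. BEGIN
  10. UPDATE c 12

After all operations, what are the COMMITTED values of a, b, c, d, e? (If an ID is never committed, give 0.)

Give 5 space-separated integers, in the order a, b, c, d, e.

Answer: 12 23 18 27 7

Derivation:
Initial committed: {a=12, c=4, d=10, e=7}
Op 1: BEGIN: in_txn=True, pending={}
Op 2: COMMIT: merged [] into committed; committed now {a=12, c=4, d=10, e=7}
Op 3: UPDATE c=9 (auto-commit; committed c=9)
Op 4: UPDATE b=23 (auto-commit; committed b=23)
Op 5: UPDATE c=18 (auto-commit; committed c=18)
Op 6: BEGIN: in_txn=True, pending={}
Op 7: ROLLBACK: discarded pending []; in_txn=False
Op 8: UPDATE d=27 (auto-commit; committed d=27)
Op 9: BEGIN: in_txn=True, pending={}
Op 10: UPDATE c=12 (pending; pending now {c=12})
Final committed: {a=12, b=23, c=18, d=27, e=7}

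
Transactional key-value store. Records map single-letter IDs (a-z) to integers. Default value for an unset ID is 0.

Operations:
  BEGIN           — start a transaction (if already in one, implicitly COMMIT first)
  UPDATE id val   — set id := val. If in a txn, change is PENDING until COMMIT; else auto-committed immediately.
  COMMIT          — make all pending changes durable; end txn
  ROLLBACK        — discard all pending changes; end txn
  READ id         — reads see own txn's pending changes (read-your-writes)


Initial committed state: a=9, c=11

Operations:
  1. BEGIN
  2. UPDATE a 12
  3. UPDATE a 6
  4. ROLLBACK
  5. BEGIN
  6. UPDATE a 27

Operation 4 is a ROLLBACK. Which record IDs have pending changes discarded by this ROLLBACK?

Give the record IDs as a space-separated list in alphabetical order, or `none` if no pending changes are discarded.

Answer: a

Derivation:
Initial committed: {a=9, c=11}
Op 1: BEGIN: in_txn=True, pending={}
Op 2: UPDATE a=12 (pending; pending now {a=12})
Op 3: UPDATE a=6 (pending; pending now {a=6})
Op 4: ROLLBACK: discarded pending ['a']; in_txn=False
Op 5: BEGIN: in_txn=True, pending={}
Op 6: UPDATE a=27 (pending; pending now {a=27})
ROLLBACK at op 4 discards: ['a']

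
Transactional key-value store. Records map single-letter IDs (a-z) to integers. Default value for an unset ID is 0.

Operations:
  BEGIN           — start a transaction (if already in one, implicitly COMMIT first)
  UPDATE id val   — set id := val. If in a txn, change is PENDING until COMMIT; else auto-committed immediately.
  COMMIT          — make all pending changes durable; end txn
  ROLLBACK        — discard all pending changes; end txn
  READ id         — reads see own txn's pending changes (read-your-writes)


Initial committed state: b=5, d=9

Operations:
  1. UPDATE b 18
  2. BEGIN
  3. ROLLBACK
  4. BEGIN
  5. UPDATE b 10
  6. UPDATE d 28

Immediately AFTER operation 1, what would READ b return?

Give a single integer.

Answer: 18

Derivation:
Initial committed: {b=5, d=9}
Op 1: UPDATE b=18 (auto-commit; committed b=18)
After op 1: visible(b) = 18 (pending={}, committed={b=18, d=9})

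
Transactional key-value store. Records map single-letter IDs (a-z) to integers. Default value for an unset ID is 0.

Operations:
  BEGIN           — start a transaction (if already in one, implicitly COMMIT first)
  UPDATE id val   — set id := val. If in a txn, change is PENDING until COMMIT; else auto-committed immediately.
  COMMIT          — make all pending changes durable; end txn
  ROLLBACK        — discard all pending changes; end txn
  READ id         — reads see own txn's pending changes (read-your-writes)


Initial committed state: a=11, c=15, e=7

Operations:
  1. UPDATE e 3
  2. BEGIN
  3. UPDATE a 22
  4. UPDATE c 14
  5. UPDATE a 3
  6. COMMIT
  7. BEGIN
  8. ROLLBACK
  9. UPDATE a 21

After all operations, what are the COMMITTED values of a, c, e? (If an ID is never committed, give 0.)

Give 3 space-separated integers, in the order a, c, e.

Answer: 21 14 3

Derivation:
Initial committed: {a=11, c=15, e=7}
Op 1: UPDATE e=3 (auto-commit; committed e=3)
Op 2: BEGIN: in_txn=True, pending={}
Op 3: UPDATE a=22 (pending; pending now {a=22})
Op 4: UPDATE c=14 (pending; pending now {a=22, c=14})
Op 5: UPDATE a=3 (pending; pending now {a=3, c=14})
Op 6: COMMIT: merged ['a', 'c'] into committed; committed now {a=3, c=14, e=3}
Op 7: BEGIN: in_txn=True, pending={}
Op 8: ROLLBACK: discarded pending []; in_txn=False
Op 9: UPDATE a=21 (auto-commit; committed a=21)
Final committed: {a=21, c=14, e=3}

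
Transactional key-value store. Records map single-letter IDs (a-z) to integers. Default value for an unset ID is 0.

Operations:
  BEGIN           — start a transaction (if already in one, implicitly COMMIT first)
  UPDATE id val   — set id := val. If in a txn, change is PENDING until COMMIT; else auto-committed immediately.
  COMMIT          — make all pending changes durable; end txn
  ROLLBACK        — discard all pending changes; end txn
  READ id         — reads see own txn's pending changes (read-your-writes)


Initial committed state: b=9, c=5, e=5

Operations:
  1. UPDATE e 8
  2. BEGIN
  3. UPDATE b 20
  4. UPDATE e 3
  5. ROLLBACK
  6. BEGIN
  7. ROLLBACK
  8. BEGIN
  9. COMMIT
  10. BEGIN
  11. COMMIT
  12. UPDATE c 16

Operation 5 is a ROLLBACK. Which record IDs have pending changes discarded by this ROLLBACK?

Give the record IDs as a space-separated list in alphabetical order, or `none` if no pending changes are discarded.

Initial committed: {b=9, c=5, e=5}
Op 1: UPDATE e=8 (auto-commit; committed e=8)
Op 2: BEGIN: in_txn=True, pending={}
Op 3: UPDATE b=20 (pending; pending now {b=20})
Op 4: UPDATE e=3 (pending; pending now {b=20, e=3})
Op 5: ROLLBACK: discarded pending ['b', 'e']; in_txn=False
Op 6: BEGIN: in_txn=True, pending={}
Op 7: ROLLBACK: discarded pending []; in_txn=False
Op 8: BEGIN: in_txn=True, pending={}
Op 9: COMMIT: merged [] into committed; committed now {b=9, c=5, e=8}
Op 10: BEGIN: in_txn=True, pending={}
Op 11: COMMIT: merged [] into committed; committed now {b=9, c=5, e=8}
Op 12: UPDATE c=16 (auto-commit; committed c=16)
ROLLBACK at op 5 discards: ['b', 'e']

Answer: b e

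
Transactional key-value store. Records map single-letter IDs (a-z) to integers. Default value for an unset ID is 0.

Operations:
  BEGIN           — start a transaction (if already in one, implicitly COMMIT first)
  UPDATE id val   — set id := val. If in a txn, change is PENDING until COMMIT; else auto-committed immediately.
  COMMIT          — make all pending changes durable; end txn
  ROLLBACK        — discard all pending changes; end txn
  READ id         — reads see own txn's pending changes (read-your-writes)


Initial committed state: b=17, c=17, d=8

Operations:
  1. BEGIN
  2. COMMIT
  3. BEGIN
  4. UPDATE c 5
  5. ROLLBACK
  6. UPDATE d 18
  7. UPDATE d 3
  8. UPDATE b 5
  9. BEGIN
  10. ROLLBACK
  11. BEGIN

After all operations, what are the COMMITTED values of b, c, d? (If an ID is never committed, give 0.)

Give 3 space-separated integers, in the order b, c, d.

Initial committed: {b=17, c=17, d=8}
Op 1: BEGIN: in_txn=True, pending={}
Op 2: COMMIT: merged [] into committed; committed now {b=17, c=17, d=8}
Op 3: BEGIN: in_txn=True, pending={}
Op 4: UPDATE c=5 (pending; pending now {c=5})
Op 5: ROLLBACK: discarded pending ['c']; in_txn=False
Op 6: UPDATE d=18 (auto-commit; committed d=18)
Op 7: UPDATE d=3 (auto-commit; committed d=3)
Op 8: UPDATE b=5 (auto-commit; committed b=5)
Op 9: BEGIN: in_txn=True, pending={}
Op 10: ROLLBACK: discarded pending []; in_txn=False
Op 11: BEGIN: in_txn=True, pending={}
Final committed: {b=5, c=17, d=3}

Answer: 5 17 3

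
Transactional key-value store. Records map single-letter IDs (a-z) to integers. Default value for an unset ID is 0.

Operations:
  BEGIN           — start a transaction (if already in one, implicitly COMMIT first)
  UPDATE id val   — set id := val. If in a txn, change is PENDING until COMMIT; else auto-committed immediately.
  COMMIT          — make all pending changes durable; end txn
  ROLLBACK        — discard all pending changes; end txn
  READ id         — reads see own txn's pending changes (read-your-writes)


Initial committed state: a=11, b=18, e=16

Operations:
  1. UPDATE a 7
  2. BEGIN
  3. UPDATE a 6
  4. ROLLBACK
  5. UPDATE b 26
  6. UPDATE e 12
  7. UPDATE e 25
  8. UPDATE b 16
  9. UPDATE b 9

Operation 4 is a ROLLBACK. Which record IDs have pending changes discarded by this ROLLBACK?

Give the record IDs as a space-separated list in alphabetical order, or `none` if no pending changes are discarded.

Initial committed: {a=11, b=18, e=16}
Op 1: UPDATE a=7 (auto-commit; committed a=7)
Op 2: BEGIN: in_txn=True, pending={}
Op 3: UPDATE a=6 (pending; pending now {a=6})
Op 4: ROLLBACK: discarded pending ['a']; in_txn=False
Op 5: UPDATE b=26 (auto-commit; committed b=26)
Op 6: UPDATE e=12 (auto-commit; committed e=12)
Op 7: UPDATE e=25 (auto-commit; committed e=25)
Op 8: UPDATE b=16 (auto-commit; committed b=16)
Op 9: UPDATE b=9 (auto-commit; committed b=9)
ROLLBACK at op 4 discards: ['a']

Answer: a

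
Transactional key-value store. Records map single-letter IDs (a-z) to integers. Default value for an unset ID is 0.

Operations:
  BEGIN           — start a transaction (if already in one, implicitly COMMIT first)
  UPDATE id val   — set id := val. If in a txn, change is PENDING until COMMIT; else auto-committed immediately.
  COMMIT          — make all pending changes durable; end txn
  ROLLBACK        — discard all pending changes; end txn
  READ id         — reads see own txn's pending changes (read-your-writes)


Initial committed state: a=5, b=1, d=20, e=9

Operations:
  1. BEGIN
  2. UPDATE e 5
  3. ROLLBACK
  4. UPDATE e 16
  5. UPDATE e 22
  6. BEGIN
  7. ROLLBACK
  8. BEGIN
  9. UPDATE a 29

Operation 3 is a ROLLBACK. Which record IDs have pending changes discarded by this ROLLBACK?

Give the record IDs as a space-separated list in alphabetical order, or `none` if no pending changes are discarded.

Answer: e

Derivation:
Initial committed: {a=5, b=1, d=20, e=9}
Op 1: BEGIN: in_txn=True, pending={}
Op 2: UPDATE e=5 (pending; pending now {e=5})
Op 3: ROLLBACK: discarded pending ['e']; in_txn=False
Op 4: UPDATE e=16 (auto-commit; committed e=16)
Op 5: UPDATE e=22 (auto-commit; committed e=22)
Op 6: BEGIN: in_txn=True, pending={}
Op 7: ROLLBACK: discarded pending []; in_txn=False
Op 8: BEGIN: in_txn=True, pending={}
Op 9: UPDATE a=29 (pending; pending now {a=29})
ROLLBACK at op 3 discards: ['e']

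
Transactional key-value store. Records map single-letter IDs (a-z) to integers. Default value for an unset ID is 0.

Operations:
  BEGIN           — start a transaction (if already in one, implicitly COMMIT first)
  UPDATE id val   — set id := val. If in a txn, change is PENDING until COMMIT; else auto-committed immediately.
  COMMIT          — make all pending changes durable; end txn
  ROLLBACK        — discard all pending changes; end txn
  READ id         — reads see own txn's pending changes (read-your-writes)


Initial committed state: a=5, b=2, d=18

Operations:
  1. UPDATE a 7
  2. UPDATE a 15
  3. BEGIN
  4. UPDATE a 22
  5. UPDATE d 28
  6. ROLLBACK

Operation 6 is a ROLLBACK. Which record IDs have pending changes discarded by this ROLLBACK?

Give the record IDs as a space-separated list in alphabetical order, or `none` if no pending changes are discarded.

Answer: a d

Derivation:
Initial committed: {a=5, b=2, d=18}
Op 1: UPDATE a=7 (auto-commit; committed a=7)
Op 2: UPDATE a=15 (auto-commit; committed a=15)
Op 3: BEGIN: in_txn=True, pending={}
Op 4: UPDATE a=22 (pending; pending now {a=22})
Op 5: UPDATE d=28 (pending; pending now {a=22, d=28})
Op 6: ROLLBACK: discarded pending ['a', 'd']; in_txn=False
ROLLBACK at op 6 discards: ['a', 'd']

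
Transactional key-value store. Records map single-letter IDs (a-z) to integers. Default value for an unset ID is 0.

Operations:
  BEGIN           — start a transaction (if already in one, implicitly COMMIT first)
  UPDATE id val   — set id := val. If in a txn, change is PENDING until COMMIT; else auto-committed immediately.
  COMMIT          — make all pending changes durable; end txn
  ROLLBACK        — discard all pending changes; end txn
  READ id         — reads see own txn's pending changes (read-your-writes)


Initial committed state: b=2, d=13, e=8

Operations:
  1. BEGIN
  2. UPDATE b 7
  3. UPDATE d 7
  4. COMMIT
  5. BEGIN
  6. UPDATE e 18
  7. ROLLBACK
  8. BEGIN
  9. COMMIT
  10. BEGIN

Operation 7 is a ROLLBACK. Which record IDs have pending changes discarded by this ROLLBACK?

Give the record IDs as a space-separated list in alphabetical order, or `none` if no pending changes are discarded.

Answer: e

Derivation:
Initial committed: {b=2, d=13, e=8}
Op 1: BEGIN: in_txn=True, pending={}
Op 2: UPDATE b=7 (pending; pending now {b=7})
Op 3: UPDATE d=7 (pending; pending now {b=7, d=7})
Op 4: COMMIT: merged ['b', 'd'] into committed; committed now {b=7, d=7, e=8}
Op 5: BEGIN: in_txn=True, pending={}
Op 6: UPDATE e=18 (pending; pending now {e=18})
Op 7: ROLLBACK: discarded pending ['e']; in_txn=False
Op 8: BEGIN: in_txn=True, pending={}
Op 9: COMMIT: merged [] into committed; committed now {b=7, d=7, e=8}
Op 10: BEGIN: in_txn=True, pending={}
ROLLBACK at op 7 discards: ['e']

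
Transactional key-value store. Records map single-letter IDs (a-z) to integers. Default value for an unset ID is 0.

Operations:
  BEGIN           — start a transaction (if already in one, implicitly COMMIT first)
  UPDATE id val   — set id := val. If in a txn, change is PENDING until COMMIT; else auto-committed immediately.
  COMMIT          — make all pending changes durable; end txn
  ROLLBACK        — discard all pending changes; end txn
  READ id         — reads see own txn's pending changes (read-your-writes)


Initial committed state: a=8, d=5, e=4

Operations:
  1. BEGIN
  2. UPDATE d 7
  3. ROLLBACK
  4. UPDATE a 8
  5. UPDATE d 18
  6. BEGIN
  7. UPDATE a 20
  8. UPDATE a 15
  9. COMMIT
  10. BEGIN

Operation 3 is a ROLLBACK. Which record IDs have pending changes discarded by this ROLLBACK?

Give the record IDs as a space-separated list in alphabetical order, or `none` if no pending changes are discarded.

Initial committed: {a=8, d=5, e=4}
Op 1: BEGIN: in_txn=True, pending={}
Op 2: UPDATE d=7 (pending; pending now {d=7})
Op 3: ROLLBACK: discarded pending ['d']; in_txn=False
Op 4: UPDATE a=8 (auto-commit; committed a=8)
Op 5: UPDATE d=18 (auto-commit; committed d=18)
Op 6: BEGIN: in_txn=True, pending={}
Op 7: UPDATE a=20 (pending; pending now {a=20})
Op 8: UPDATE a=15 (pending; pending now {a=15})
Op 9: COMMIT: merged ['a'] into committed; committed now {a=15, d=18, e=4}
Op 10: BEGIN: in_txn=True, pending={}
ROLLBACK at op 3 discards: ['d']

Answer: d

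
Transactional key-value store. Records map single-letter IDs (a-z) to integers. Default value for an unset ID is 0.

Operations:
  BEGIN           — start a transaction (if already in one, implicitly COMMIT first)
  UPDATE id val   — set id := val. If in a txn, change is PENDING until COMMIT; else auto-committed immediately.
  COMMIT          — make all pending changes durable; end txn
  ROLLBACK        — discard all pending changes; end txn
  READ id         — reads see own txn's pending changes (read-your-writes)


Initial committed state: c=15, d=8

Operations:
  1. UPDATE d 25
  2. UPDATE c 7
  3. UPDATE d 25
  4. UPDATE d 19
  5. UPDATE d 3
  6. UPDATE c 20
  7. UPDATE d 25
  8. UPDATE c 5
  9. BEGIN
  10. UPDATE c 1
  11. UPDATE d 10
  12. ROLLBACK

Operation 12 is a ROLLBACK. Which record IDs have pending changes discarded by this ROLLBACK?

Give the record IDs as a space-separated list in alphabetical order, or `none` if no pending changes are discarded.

Initial committed: {c=15, d=8}
Op 1: UPDATE d=25 (auto-commit; committed d=25)
Op 2: UPDATE c=7 (auto-commit; committed c=7)
Op 3: UPDATE d=25 (auto-commit; committed d=25)
Op 4: UPDATE d=19 (auto-commit; committed d=19)
Op 5: UPDATE d=3 (auto-commit; committed d=3)
Op 6: UPDATE c=20 (auto-commit; committed c=20)
Op 7: UPDATE d=25 (auto-commit; committed d=25)
Op 8: UPDATE c=5 (auto-commit; committed c=5)
Op 9: BEGIN: in_txn=True, pending={}
Op 10: UPDATE c=1 (pending; pending now {c=1})
Op 11: UPDATE d=10 (pending; pending now {c=1, d=10})
Op 12: ROLLBACK: discarded pending ['c', 'd']; in_txn=False
ROLLBACK at op 12 discards: ['c', 'd']

Answer: c d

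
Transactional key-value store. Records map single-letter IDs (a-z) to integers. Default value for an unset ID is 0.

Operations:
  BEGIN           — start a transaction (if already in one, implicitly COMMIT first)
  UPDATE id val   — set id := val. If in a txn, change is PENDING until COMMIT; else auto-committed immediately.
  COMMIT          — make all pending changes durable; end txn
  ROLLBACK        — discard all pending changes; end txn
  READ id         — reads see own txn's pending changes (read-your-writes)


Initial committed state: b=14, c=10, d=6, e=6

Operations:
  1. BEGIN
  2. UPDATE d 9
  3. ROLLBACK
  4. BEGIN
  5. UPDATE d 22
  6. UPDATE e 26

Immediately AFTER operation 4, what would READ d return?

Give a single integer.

Answer: 6

Derivation:
Initial committed: {b=14, c=10, d=6, e=6}
Op 1: BEGIN: in_txn=True, pending={}
Op 2: UPDATE d=9 (pending; pending now {d=9})
Op 3: ROLLBACK: discarded pending ['d']; in_txn=False
Op 4: BEGIN: in_txn=True, pending={}
After op 4: visible(d) = 6 (pending={}, committed={b=14, c=10, d=6, e=6})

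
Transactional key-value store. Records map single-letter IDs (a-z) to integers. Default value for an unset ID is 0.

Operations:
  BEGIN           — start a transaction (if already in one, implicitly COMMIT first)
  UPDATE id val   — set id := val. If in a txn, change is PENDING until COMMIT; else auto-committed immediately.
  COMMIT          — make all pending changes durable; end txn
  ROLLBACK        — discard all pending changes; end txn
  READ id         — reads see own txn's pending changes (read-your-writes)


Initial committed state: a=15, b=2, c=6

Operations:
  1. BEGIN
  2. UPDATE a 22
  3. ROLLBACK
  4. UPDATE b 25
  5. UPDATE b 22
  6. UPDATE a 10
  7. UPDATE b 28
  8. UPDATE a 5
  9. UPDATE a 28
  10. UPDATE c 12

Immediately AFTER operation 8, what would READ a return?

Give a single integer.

Initial committed: {a=15, b=2, c=6}
Op 1: BEGIN: in_txn=True, pending={}
Op 2: UPDATE a=22 (pending; pending now {a=22})
Op 3: ROLLBACK: discarded pending ['a']; in_txn=False
Op 4: UPDATE b=25 (auto-commit; committed b=25)
Op 5: UPDATE b=22 (auto-commit; committed b=22)
Op 6: UPDATE a=10 (auto-commit; committed a=10)
Op 7: UPDATE b=28 (auto-commit; committed b=28)
Op 8: UPDATE a=5 (auto-commit; committed a=5)
After op 8: visible(a) = 5 (pending={}, committed={a=5, b=28, c=6})

Answer: 5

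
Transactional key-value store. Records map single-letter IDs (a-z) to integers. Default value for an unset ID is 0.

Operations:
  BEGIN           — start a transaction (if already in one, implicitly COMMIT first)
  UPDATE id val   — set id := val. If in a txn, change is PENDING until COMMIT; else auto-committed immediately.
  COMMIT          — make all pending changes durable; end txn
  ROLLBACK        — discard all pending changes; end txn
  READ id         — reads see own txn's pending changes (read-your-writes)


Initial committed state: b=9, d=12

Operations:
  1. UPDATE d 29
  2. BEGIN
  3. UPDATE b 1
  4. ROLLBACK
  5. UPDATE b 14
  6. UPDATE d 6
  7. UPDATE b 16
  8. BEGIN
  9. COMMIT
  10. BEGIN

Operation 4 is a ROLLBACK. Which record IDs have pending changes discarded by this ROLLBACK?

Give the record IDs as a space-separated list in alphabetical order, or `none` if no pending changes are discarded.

Initial committed: {b=9, d=12}
Op 1: UPDATE d=29 (auto-commit; committed d=29)
Op 2: BEGIN: in_txn=True, pending={}
Op 3: UPDATE b=1 (pending; pending now {b=1})
Op 4: ROLLBACK: discarded pending ['b']; in_txn=False
Op 5: UPDATE b=14 (auto-commit; committed b=14)
Op 6: UPDATE d=6 (auto-commit; committed d=6)
Op 7: UPDATE b=16 (auto-commit; committed b=16)
Op 8: BEGIN: in_txn=True, pending={}
Op 9: COMMIT: merged [] into committed; committed now {b=16, d=6}
Op 10: BEGIN: in_txn=True, pending={}
ROLLBACK at op 4 discards: ['b']

Answer: b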